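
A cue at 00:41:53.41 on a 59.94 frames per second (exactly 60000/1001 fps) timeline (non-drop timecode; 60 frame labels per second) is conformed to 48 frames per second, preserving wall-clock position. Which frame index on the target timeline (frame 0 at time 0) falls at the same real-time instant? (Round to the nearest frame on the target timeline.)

Source frame index: (0×3600 + 41×60 + 53) × 60 + 41 = 150821.
Real time: 150821 / (60000/1001) = 150971821/60000 s.
Target frame: (150971821/60000) × (48) = 150971821/1250 ≈ 120777.457 → 120777.

frame 120777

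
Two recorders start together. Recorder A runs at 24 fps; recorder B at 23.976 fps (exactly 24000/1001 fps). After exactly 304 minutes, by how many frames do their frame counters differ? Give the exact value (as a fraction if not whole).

437760/1001 frames

304 min = 18240 s.
A emits 24 × 18240 = 437760 frames; B emits 24000/1001 × 18240 = 437760000/1001.
Difference = 437760/1001 frames (≈ 437.3227); B is behind A.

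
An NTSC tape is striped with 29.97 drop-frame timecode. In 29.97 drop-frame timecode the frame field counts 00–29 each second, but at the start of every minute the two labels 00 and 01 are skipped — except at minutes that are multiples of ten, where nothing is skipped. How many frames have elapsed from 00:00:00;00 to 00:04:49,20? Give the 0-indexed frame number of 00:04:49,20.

As if non-drop at 30 labels/s: (0 × 3600 + 4 × 60 + 49) × 30 + 20 = 8690.
Minute boundaries passed: 4; those not divisible by 10: 4 − 0 = 4; dropped labels = 2 × 4 = 8.
Actual frame index = 8690 − 8 = 8682.

8682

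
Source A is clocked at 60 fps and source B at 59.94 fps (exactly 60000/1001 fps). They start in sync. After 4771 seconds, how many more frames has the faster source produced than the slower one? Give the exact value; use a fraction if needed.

22020/77 frames

A emits 60 × 4771 = 286260 frames; B emits 60000/1001 × 4771 = 22020000/77.
Difference = 22020/77 frames (≈ 285.9740); B is behind A.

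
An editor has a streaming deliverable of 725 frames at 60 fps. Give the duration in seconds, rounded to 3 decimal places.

12.083 seconds

Running time = 725 × 1/60 = 145/12 s ≈ 12.083 s.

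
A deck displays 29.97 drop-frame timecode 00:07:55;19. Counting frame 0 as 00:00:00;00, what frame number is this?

14255

Complete 10-minute blocks: 0, each 17982 frames → 0.
Remaining 7 whole minutes in the current block: 1800 + 6 × 1798 = 12588 frames.
Within the current minute: 55 × 30 + 19 − 2 = 1667 (labels ;00/;01 skipped at this minute). Total = 0 + 12588 + 1667 = 14255.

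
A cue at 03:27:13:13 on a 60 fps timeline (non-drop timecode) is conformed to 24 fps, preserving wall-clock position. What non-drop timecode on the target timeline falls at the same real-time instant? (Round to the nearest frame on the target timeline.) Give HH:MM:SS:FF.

03:27:13:05

Source frame index: (3×3600 + 27×60 + 13) × 60 + 13 = 745993.
Real time: 745993 / (60) = 745993/60 s.
Target frame: (745993/60) × (24) = 1491986/5 ≈ 298397.200 → 298397.
At 24 labels/s: frame 298397 → 03:27:13:05.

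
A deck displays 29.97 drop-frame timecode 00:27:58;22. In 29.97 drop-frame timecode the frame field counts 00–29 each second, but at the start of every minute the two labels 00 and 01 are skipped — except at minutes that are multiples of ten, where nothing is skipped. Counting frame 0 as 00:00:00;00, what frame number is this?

As if non-drop at 30 labels/s: (0 × 3600 + 27 × 60 + 58) × 30 + 22 = 50362.
Minute boundaries passed: 27; those not divisible by 10: 27 − 2 = 25; dropped labels = 2 × 25 = 50.
Actual frame index = 50362 − 50 = 50312.

50312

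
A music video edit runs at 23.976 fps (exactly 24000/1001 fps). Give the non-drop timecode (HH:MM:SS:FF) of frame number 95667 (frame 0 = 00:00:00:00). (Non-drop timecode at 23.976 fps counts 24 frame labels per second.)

95667 ÷ 24 = 3986 full seconds, remainder 3 frames.
3986 s = 1 h 6 min 26 s.
Timecode: 01:06:26:03.

01:06:26:03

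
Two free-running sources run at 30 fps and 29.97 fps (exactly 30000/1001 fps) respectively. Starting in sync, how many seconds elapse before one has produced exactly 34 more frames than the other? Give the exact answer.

17017/15 seconds

The gap grows by |30000/1001 − 30| = 30/1001 frames per second.
Time for a 34-frame gap: 34 ÷ (30/1001) = 17017/15 s.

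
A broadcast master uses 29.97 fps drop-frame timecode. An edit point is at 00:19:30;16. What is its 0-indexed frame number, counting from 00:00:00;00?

35080

Complete 10-minute blocks: 1, each 17982 frames → 17982.
Remaining 9 whole minutes in the current block: 1800 + 8 × 1798 = 16184 frames.
Within the current minute: 30 × 30 + 16 − 2 = 914 (labels ;00/;01 skipped at this minute). Total = 17982 + 16184 + 914 = 35080.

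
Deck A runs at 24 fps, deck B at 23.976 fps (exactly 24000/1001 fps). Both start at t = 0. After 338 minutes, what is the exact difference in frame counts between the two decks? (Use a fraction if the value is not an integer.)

338 min = 20280 s.
A emits 24 × 20280 = 486720 frames; B emits 24000/1001 × 20280 = 37440000/77.
Difference = 37440/77 frames (≈ 486.2338); B is behind A.

37440/77 frames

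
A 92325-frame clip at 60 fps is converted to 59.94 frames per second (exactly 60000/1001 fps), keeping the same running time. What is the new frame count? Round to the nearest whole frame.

Frames at target rate = 92325 × (60000/1001) / (60) = 92325000/1001 ≈ 92232.767.
Nearest whole frame: 92233.

92233 frames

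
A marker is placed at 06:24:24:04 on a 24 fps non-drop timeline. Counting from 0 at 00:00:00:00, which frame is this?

Total seconds to the label: (6 × 3600 + 24 × 60 + 24) = 23064.
Frame index = 23064 × 24 + 4 = 553540.

553540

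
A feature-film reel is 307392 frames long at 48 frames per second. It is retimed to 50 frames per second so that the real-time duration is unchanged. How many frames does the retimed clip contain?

Target frames = source frames × (target rate / source rate) = 307392 × (50)/(48) = 307392 × 25/24 = 320200.

320200 frames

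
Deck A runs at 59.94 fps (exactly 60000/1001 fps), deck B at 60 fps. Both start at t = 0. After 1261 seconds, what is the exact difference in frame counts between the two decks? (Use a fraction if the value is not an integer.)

A emits 60000/1001 × 1261 = 5820000/77 frames; B emits 60 × 1261 = 75660.
Difference = 5820/77 frames (≈ 75.5844); B is ahead of A.

5820/77 frames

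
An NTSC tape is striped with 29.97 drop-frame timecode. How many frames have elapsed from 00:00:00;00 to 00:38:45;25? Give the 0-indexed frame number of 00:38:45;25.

69705

As if non-drop at 30 labels/s: (0 × 3600 + 38 × 60 + 45) × 30 + 25 = 69775.
Minute boundaries passed: 38; those not divisible by 10: 38 − 3 = 35; dropped labels = 2 × 35 = 70.
Actual frame index = 69775 − 70 = 69705.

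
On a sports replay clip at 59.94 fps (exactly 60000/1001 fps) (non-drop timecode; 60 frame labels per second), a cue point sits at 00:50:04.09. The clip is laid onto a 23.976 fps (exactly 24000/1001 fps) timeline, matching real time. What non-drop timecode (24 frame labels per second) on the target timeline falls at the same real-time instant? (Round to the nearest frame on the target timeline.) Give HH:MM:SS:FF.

00:50:04:04

Source frame index: (0×3600 + 50×60 + 4) × 60 + 9 = 180249.
Real time: 180249 / (60000/1001) = 60143083/20000 s.
Target frame: (60143083/20000) × (24000/1001) = 360498/5 ≈ 72099.600 → 72100.
At 24 labels/s: frame 72100 → 00:50:04:04.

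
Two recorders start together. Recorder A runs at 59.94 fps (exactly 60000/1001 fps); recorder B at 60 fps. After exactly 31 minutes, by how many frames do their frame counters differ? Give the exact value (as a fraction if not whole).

111600/1001 frames

31 min = 1860 s.
A emits 60000/1001 × 1860 = 111600000/1001 frames; B emits 60 × 1860 = 111600.
Difference = 111600/1001 frames (≈ 111.4885); B is ahead of A.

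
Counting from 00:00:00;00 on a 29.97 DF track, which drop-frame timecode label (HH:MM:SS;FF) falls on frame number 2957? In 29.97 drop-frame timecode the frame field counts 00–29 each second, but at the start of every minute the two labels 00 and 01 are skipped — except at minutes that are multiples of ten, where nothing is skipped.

00:01:38;19

Ten DF minutes hold 17982 frames, so frame 2957 lies in block 0 (frames 0–17981) with 2957 frames into that block.
The block's first minute is 1800 frames and the rest 1798 each; 2957 frames reaches minute 1, so 0 × 18 + 1 × 2 = 2 labels have been skipped so far.
Adding those back, label number 2957 + 2 = 2959 at 30 labels/s is 98 s + 19 f = 0 h 1 min 38 s frame 19, i.e. 00:01:38;19.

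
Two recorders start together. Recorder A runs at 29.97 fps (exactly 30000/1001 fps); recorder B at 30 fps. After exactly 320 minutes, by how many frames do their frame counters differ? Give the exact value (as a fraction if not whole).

576000/1001 frames

320 min = 19200 s.
A emits 30000/1001 × 19200 = 576000000/1001 frames; B emits 30 × 19200 = 576000.
Difference = 576000/1001 frames (≈ 575.4246); B is ahead of A.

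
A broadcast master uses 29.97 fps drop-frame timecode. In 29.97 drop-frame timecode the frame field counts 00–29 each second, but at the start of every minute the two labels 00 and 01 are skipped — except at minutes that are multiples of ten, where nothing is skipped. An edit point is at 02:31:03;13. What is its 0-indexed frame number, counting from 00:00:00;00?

271631

As if non-drop at 30 labels/s: (2 × 3600 + 31 × 60 + 3) × 30 + 13 = 271903.
Minute boundaries passed: 151; those not divisible by 10: 151 − 15 = 136; dropped labels = 2 × 136 = 272.
Actual frame index = 271903 − 272 = 271631.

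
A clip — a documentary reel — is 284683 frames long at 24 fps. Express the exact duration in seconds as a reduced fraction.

284683/24 seconds

Running time = 284683 ÷ (24) = 284683 × 1/24 = 284683/24 s.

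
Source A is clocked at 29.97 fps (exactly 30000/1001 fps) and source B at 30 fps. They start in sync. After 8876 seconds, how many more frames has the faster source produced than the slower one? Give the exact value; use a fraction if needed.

A emits 30000/1001 × 8876 = 38040000/143 frames; B emits 30 × 8876 = 266280.
Difference = 38040/143 frames (≈ 266.0140); B is ahead of A.

38040/143 frames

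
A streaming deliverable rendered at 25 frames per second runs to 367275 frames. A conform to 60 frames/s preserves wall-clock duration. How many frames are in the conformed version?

881460 frames

Target frames = source frames × (target rate / source rate) = 367275 × (60)/(25) = 367275 × 12/5 = 881460.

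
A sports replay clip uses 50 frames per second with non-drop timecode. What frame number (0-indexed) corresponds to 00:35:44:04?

Total seconds to the label: (0 × 3600 + 35 × 60 + 44) = 2144.
Frame index = 2144 × 50 + 4 = 107204.

frame 107204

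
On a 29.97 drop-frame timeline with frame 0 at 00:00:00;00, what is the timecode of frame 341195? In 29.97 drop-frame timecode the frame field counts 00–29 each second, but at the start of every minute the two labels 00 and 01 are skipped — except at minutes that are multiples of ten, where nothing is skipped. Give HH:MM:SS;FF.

Ten DF minutes hold 17982 frames, so frame 341195 lies in block 18 (frames 323676–341657) with 17519 frames into that block.
The block's first minute is 1800 frames and the rest 1798 each; 17519 frames reaches minute 9, so 18 × 18 + 9 × 2 = 342 labels have been skipped so far.
Adding those back, label number 341195 + 342 = 341537 at 30 labels/s is 11384 s + 17 f = 3 h 9 min 44 s frame 17, i.e. 03:09:44;17.

03:09:44;17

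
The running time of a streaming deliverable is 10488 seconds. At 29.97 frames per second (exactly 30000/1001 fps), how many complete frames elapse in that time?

Frames = 10488 × 30000/1001 = 314640000/1001 ≈ 314325.6743.
Complete frames: 314325.

314325 frames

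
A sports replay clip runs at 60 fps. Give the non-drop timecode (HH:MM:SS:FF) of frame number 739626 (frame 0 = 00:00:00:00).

03:25:27:06

739626 ÷ 60 = 12327 full seconds, remainder 6 frames.
12327 s = 3 h 25 min 27 s.
Timecode: 03:25:27:06.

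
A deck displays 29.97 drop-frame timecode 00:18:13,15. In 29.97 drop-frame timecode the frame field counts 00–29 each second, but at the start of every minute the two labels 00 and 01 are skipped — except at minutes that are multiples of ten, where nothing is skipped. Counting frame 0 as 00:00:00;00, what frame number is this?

As if non-drop at 30 labels/s: (0 × 3600 + 18 × 60 + 13) × 30 + 15 = 32805.
Minute boundaries passed: 18; those not divisible by 10: 18 − 1 = 17; dropped labels = 2 × 17 = 34.
Actual frame index = 32805 − 34 = 32771.

32771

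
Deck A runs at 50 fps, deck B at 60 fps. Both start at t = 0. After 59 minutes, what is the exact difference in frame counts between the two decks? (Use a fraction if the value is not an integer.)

59 min = 3540 s.
A emits 50 × 3540 = 177000 frames; B emits 60 × 3540 = 212400.
Difference = 35400 frames; B is ahead of A.

35400 frames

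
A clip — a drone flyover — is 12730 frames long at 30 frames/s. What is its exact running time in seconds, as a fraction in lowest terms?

1273/3 seconds

Running time = 12730 ÷ (30) = 12730 × 1/30 = 1273/3 s.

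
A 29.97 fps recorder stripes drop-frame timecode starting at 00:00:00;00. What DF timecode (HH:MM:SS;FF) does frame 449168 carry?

Each 10-minute DF block holds 10 × 60 × 30 − 9 × 2 = 17982 frames. 449168 ÷ 17982 → 24 full blocks, remainder 17600.
Within the partial block the first minute is 1800 frames and each further minute 1798, so 9 further minute boundaries passed. Total skipped labels = 18 × 24 + 2 × 9 = 450.
Non-drop label index = 449168 + 450 = 449618; at 30 labels/s that is 04:09:47:08, i.e. DF 04:09:47;08.

04:09:47;08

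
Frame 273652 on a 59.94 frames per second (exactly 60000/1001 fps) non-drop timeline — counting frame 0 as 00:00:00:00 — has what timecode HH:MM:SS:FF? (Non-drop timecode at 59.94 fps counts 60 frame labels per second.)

01:16:00:52

273652 ÷ 60 = 4560 full seconds, remainder 52 frames.
4560 s = 1 h 16 min 0 s.
Timecode: 01:16:00:52.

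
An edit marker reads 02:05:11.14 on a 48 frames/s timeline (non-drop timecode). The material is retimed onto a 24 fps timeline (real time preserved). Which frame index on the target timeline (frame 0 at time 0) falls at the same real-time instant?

Source frame index: (2×3600 + 5×60 + 11) × 48 + 14 = 360542.
Real time: 360542 / (48) = 180271/24 s.
Target frame: (180271/24) × (24) = 180271.

frame 180271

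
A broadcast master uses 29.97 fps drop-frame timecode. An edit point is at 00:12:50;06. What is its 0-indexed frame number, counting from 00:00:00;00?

23084

As if non-drop at 30 labels/s: (0 × 3600 + 12 × 60 + 50) × 30 + 6 = 23106.
Minute boundaries passed: 12; those not divisible by 10: 12 − 1 = 11; dropped labels = 2 × 11 = 22.
Actual frame index = 23106 − 22 = 23084.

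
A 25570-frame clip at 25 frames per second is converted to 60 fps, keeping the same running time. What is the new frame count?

61368 frames

Target frames = source frames × (target rate / source rate) = 25570 × (60)/(25) = 25570 × 12/5 = 61368.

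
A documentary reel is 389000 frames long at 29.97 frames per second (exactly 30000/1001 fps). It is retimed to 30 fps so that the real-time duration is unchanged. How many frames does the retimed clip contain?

Target frames = source frames × (target rate / source rate) = 389000 × (30)/(30000/1001) = 389000 × 1001/1000 = 389389.

389389 frames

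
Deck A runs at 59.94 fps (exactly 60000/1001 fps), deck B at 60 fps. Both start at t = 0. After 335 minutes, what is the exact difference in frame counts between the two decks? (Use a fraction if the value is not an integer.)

335 min = 20100 s.
A emits 60000/1001 × 20100 = 1206000000/1001 frames; B emits 60 × 20100 = 1206000.
Difference = 1206000/1001 frames (≈ 1204.7952); B is ahead of A.

1206000/1001 frames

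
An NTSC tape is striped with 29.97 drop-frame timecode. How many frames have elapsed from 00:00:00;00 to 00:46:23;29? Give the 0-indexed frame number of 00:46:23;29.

As if non-drop at 30 labels/s: (0 × 3600 + 46 × 60 + 23) × 30 + 29 = 83519.
Minute boundaries passed: 46; those not divisible by 10: 46 − 4 = 42; dropped labels = 2 × 42 = 84.
Actual frame index = 83519 − 84 = 83435.

83435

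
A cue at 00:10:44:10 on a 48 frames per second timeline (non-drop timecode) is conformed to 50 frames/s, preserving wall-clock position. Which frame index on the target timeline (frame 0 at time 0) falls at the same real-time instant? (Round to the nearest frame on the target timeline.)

frame 32210

Source frame index: (0×3600 + 10×60 + 44) × 48 + 10 = 30922.
Real time: 30922 / (48) = 15461/24 s.
Target frame: (15461/24) × (50) = 386525/12 ≈ 32210.417 → 32210.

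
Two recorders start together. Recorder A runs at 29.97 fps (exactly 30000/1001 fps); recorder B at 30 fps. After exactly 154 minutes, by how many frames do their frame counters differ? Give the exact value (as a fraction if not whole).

154 min = 9240 s.
A emits 30000/1001 × 9240 = 3600000/13 frames; B emits 30 × 9240 = 277200.
Difference = 3600/13 frames (≈ 276.9231); B is ahead of A.

3600/13 frames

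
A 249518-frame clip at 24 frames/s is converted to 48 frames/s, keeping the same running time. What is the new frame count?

Frames at target rate = 249518 × (48) / (24) = 499036.

499036 frames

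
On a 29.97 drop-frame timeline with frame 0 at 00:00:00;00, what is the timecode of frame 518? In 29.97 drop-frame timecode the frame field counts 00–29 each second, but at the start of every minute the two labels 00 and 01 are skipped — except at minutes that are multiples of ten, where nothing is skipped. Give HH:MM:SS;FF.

00:00:17;08

Ten DF minutes hold 17982 frames, so frame 518 lies in block 0 (frames 0–17981) with 518 frames into that block.
The block's first minute is 1800 frames and the rest 1798 each; 518 frames reaches minute 0, so 0 × 18 + 0 × 2 = 0 labels have been skipped so far.
Adding those back, label number 518 + 0 = 518 at 30 labels/s is 17 s + 8 f = 0 h 0 min 17 s frame 8, i.e. 00:00:17;08.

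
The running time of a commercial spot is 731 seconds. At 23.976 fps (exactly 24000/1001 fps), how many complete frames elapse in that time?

Frames = 731 × 24000/1001 = 17544000/1001 ≈ 17526.4735.
Complete frames: 17526.

17526 frames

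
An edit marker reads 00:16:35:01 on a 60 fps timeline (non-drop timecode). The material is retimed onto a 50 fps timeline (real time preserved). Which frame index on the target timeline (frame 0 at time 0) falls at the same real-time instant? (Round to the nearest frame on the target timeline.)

Source frame index: (0×3600 + 16×60 + 35) × 60 + 1 = 59701.
Real time: 59701 / (60) = 59701/60 s.
Target frame: (59701/60) × (50) = 298505/6 ≈ 49750.833 → 49751.

frame 49751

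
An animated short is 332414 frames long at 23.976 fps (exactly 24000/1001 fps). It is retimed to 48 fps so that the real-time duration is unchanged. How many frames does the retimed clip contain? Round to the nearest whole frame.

665493 frames

Frames at target rate = 332414 × (48) / (24000/1001) = 166373207/250 ≈ 665492.828.
Nearest whole frame: 665493.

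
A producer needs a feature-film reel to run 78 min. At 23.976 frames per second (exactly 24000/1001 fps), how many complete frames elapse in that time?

78 min = 4680 s.
Frames = 4680 × 24000/1001 = 8640000/77 ≈ 112207.7922.
Complete frames: 112207.

112207 frames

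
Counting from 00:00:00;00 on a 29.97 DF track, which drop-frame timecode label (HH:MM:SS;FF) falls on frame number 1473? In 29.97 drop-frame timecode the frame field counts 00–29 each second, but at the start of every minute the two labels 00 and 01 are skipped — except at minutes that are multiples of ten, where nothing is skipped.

00:00:49;03

Each 10-minute DF block holds 10 × 60 × 30 − 9 × 2 = 17982 frames. 1473 ÷ 17982 → 0 full blocks, remainder 1473.
Within the partial block the first minute is 1800 frames and each further minute 1798, so 0 further minute boundaries passed. Total skipped labels = 18 × 0 + 2 × 0 = 0.
Non-drop label index = 1473 + 0 = 1473; at 30 labels/s that is 00:00:49:03, i.e. DF 00:00:49;03.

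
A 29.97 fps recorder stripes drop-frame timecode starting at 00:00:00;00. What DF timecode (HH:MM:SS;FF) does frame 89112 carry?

00:49:33;12

Ten DF minutes hold 17982 frames, so frame 89112 lies in block 4 (frames 71928–89909) with 17184 frames into that block.
The block's first minute is 1800 frames and the rest 1798 each; 17184 frames reaches minute 9, so 4 × 18 + 9 × 2 = 90 labels have been skipped so far.
Adding those back, label number 89112 + 90 = 89202 at 30 labels/s is 2973 s + 12 f = 0 h 49 min 33 s frame 12, i.e. 00:49:33;12.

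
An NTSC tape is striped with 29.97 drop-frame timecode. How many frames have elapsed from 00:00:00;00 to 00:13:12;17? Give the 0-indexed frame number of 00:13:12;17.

Complete 10-minute blocks: 1, each 17982 frames → 17982.
Remaining 3 whole minutes in the current block: 1800 + 2 × 1798 = 5396 frames.
Within the current minute: 12 × 30 + 17 − 2 = 375 (labels ;00/;01 skipped at this minute). Total = 17982 + 5396 + 375 = 23753.

23753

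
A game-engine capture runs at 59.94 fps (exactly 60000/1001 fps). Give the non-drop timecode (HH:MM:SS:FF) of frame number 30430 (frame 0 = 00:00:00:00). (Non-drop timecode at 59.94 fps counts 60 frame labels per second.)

00:08:27:10

30430 ÷ 60 = 507 full seconds, remainder 10 frames.
507 s = 0 h 8 min 27 s.
Timecode: 00:08:27:10.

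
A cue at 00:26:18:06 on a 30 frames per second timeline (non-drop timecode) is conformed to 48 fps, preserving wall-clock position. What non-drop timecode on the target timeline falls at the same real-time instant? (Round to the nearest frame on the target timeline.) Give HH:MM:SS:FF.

00:26:18:10

Source frame index: (0×3600 + 26×60 + 18) × 30 + 6 = 47346.
Real time: 47346 / (30) = 7891/5 s.
Target frame: (7891/5) × (48) = 378768/5 ≈ 75753.600 → 75754.
At 48 labels/s: frame 75754 → 00:26:18:10.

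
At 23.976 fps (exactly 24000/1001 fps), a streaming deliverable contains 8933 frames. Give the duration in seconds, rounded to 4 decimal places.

372.5805 seconds

Running time = 8933 × 1001/24000 = 8941933/24000 s ≈ 372.5805 s.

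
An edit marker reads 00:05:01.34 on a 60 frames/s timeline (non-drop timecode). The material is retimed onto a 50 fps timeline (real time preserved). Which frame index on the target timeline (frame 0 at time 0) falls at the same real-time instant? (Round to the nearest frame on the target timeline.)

Source frame index: (0×3600 + 5×60 + 1) × 60 + 34 = 18094.
Real time: 18094 / (60) = 9047/30 s.
Target frame: (9047/30) × (50) = 45235/3 ≈ 15078.333 → 15078.

frame 15078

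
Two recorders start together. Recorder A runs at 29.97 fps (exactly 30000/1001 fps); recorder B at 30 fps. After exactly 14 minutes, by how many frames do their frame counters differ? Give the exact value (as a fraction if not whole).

14 min = 840 s.
A emits 30000/1001 × 840 = 3600000/143 frames; B emits 30 × 840 = 25200.
Difference = 3600/143 frames (≈ 25.1748); B is ahead of A.

3600/143 frames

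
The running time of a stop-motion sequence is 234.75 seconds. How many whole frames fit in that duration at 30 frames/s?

7042 frames

Frames = 234.75 × 30 = 14085/2 ≈ 7042.5000.
Complete frames: 7042.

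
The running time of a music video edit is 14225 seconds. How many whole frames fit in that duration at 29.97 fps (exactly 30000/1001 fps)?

426323 frames

Frames = 14225 × 30000/1001 = 426750000/1001 ≈ 426323.6763.
Complete frames: 426323.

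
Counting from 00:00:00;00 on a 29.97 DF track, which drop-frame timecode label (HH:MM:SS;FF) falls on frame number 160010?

Ten DF minutes hold 17982 frames, so frame 160010 lies in block 8 (frames 143856–161837) with 16154 frames into that block.
The block's first minute is 1800 frames and the rest 1798 each; 16154 frames reaches minute 8, so 8 × 18 + 8 × 2 = 160 labels have been skipped so far.
Adding those back, label number 160010 + 160 = 160170 at 30 labels/s is 5339 s + 0 f = 1 h 28 min 59 s frame 0, i.e. 01:28:59;00.

01:28:59;00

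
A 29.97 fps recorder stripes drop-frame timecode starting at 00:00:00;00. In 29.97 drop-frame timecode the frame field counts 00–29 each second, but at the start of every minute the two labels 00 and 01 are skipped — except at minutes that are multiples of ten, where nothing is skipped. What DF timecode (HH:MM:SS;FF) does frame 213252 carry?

01:58:35;16

Ten DF minutes hold 17982 frames, so frame 213252 lies in block 11 (frames 197802–215783) with 15450 frames into that block.
The block's first minute is 1800 frames and the rest 1798 each; 15450 frames reaches minute 8, so 11 × 18 + 8 × 2 = 214 labels have been skipped so far.
Adding those back, label number 213252 + 214 = 213466 at 30 labels/s is 7115 s + 16 f = 1 h 58 min 35 s frame 16, i.e. 01:58:35;16.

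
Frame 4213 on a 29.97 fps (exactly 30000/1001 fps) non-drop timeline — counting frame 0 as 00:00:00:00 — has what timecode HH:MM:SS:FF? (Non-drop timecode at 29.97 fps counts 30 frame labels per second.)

00:02:20:13

4213 ÷ 30 = 140 full seconds, remainder 13 frames.
140 s = 0 h 2 min 20 s.
Timecode: 00:02:20:13.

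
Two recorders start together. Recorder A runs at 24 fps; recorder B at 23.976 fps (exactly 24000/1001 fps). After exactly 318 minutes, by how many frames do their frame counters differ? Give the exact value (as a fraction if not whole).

457920/1001 frames

318 min = 19080 s.
A emits 24 × 19080 = 457920 frames; B emits 24000/1001 × 19080 = 457920000/1001.
Difference = 457920/1001 frames (≈ 457.4625); B is behind A.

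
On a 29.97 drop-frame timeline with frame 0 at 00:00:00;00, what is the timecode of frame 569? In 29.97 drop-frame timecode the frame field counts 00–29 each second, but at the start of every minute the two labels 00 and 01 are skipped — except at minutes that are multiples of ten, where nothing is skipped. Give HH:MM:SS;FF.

Each 10-minute DF block holds 10 × 60 × 30 − 9 × 2 = 17982 frames. 569 ÷ 17982 → 0 full blocks, remainder 569.
Within the partial block the first minute is 1800 frames and each further minute 1798, so 0 further minute boundaries passed. Total skipped labels = 18 × 0 + 2 × 0 = 0.
Non-drop label index = 569 + 0 = 569; at 30 labels/s that is 00:00:18:29, i.e. DF 00:00:18;29.

00:00:18;29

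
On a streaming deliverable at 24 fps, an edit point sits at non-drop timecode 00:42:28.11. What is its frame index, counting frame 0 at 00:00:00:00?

Total seconds to the label: (0 × 3600 + 42 × 60 + 28) = 2548.
Frame index = 2548 × 24 + 11 = 61163.

61163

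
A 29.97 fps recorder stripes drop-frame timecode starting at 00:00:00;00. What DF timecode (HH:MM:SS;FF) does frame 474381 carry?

Ten DF minutes hold 17982 frames, so frame 474381 lies in block 26 (frames 467532–485513) with 6849 frames into that block.
The block's first minute is 1800 frames and the rest 1798 each; 6849 frames reaches minute 3, so 26 × 18 + 3 × 2 = 474 labels have been skipped so far.
Adding those back, label number 474381 + 474 = 474855 at 30 labels/s is 15828 s + 15 f = 4 h 23 min 48 s frame 15, i.e. 04:23:48;15.

04:23:48;15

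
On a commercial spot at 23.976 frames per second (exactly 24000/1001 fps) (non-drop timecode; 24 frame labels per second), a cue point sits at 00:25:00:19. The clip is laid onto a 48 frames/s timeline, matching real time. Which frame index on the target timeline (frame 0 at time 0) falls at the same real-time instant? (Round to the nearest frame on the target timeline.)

frame 72110

Source frame index: (0×3600 + 25×60 + 0) × 24 + 19 = 36019.
Real time: 36019 / (24000/1001) = 36055019/24000 s.
Target frame: (36055019/24000) × (48) = 36055019/500 ≈ 72110.038 → 72110.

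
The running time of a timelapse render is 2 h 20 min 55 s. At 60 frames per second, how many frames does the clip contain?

507300 frames

2 h 20 min 55 s = 8455 s.
Frames = 8455 × 60 = 507300.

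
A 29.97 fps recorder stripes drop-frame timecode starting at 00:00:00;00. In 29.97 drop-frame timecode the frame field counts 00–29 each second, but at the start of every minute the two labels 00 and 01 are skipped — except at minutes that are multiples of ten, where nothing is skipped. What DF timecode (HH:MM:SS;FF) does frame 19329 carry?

00:10:44;27

Each 10-minute DF block holds 10 × 60 × 30 − 9 × 2 = 17982 frames. 19329 ÷ 17982 → 1 full block, remainder 1347.
Within the partial block the first minute is 1800 frames and each further minute 1798, so 0 further minute boundaries passed. Total skipped labels = 18 × 1 + 2 × 0 = 18.
Non-drop label index = 19329 + 18 = 19347; at 30 labels/s that is 00:10:44:27, i.e. DF 00:10:44;27.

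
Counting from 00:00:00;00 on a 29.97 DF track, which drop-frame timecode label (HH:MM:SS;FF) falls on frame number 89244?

Ten DF minutes hold 17982 frames, so frame 89244 lies in block 4 (frames 71928–89909) with 17316 frames into that block.
The block's first minute is 1800 frames and the rest 1798 each; 17316 frames reaches minute 9, so 4 × 18 + 9 × 2 = 90 labels have been skipped so far.
Adding those back, label number 89244 + 90 = 89334 at 30 labels/s is 2977 s + 24 f = 0 h 49 min 37 s frame 24, i.e. 00:49:37;24.

00:49:37;24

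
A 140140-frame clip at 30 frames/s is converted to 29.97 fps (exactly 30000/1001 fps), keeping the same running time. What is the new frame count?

140000 frames

Target frames = source frames × (target rate / source rate) = 140140 × (30000/1001)/(30) = 140140 × 1000/1001 = 140000.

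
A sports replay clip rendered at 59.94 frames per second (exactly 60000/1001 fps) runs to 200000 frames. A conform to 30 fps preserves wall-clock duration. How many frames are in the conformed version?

Target frames = source frames × (target rate / source rate) = 200000 × (30)/(60000/1001) = 200000 × 1001/2000 = 100100.

100100 frames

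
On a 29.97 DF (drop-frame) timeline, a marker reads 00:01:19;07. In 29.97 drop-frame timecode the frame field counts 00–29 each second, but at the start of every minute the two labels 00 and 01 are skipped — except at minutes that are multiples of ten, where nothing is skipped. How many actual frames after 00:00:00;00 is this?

As if non-drop at 30 labels/s: (0 × 3600 + 1 × 60 + 19) × 30 + 7 = 2377.
Minute boundaries passed: 1; those not divisible by 10: 1 − 0 = 1; dropped labels = 2 × 1 = 2.
Actual frame index = 2377 − 2 = 2375.

2375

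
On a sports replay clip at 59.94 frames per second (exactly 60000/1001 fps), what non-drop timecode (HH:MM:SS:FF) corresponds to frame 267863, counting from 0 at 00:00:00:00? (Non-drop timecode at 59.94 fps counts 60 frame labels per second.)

01:14:24:23

267863 ÷ 60 = 4464 full seconds, remainder 23 frames.
4464 s = 1 h 14 min 24 s.
Timecode: 01:14:24:23.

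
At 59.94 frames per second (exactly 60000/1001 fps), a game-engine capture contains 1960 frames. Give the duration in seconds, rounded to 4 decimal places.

Running time = 1960 × 1001/60000 = 49049/1500 s ≈ 32.6993 s.

32.6993 seconds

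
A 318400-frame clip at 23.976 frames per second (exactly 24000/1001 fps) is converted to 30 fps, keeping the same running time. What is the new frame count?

Target frames = source frames × (target rate / source rate) = 318400 × (30)/(24000/1001) = 318400 × 1001/800 = 398398.

398398 frames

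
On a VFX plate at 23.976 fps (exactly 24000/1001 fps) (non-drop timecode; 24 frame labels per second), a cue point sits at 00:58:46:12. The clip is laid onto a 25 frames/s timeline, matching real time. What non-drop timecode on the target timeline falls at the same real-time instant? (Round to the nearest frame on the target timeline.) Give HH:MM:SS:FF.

Source frame index: (0×3600 + 58×60 + 46) × 24 + 12 = 84636.
Real time: 84636 / (24000/1001) = 7060053/2000 s.
Target frame: (7060053/2000) × (25) = 7060053/80 ≈ 88250.663 → 88251.
At 25 labels/s: frame 88251 → 00:58:50:01.

00:58:50:01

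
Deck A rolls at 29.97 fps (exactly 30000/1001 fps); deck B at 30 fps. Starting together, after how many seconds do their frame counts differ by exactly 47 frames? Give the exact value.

The gap grows by |30 − 30000/1001| = 30/1001 frames per second.
Time for a 47-frame gap: 47 ÷ (30/1001) = 47047/30 s.

47047/30 seconds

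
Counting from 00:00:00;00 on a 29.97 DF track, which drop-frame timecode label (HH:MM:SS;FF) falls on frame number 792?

00:00:26;12

Each 10-minute DF block holds 10 × 60 × 30 − 9 × 2 = 17982 frames. 792 ÷ 17982 → 0 full blocks, remainder 792.
Within the partial block the first minute is 1800 frames and each further minute 1798, so 0 further minute boundaries passed. Total skipped labels = 18 × 0 + 2 × 0 = 0.
Non-drop label index = 792 + 0 = 792; at 30 labels/s that is 00:00:26:12, i.e. DF 00:00:26;12.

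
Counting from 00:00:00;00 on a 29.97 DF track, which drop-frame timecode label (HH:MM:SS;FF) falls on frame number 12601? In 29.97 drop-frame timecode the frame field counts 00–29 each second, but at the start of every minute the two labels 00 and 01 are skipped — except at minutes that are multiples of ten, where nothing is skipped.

Each 10-minute DF block holds 10 × 60 × 30 − 9 × 2 = 17982 frames. 12601 ÷ 17982 → 0 full blocks, remainder 12601.
Within the partial block the first minute is 1800 frames and each further minute 1798, so 7 further minute boundaries passed. Total skipped labels = 18 × 0 + 2 × 7 = 14.
Non-drop label index = 12601 + 14 = 12615; at 30 labels/s that is 00:07:00:15, i.e. DF 00:07:00;15.

00:07:00;15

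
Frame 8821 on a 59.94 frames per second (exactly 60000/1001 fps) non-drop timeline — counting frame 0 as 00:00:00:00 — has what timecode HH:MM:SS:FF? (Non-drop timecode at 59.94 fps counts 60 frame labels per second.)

8821 ÷ 60 = 147 full seconds, remainder 1 frame.
147 s = 0 h 2 min 27 s.
Timecode: 00:02:27:01.

00:02:27:01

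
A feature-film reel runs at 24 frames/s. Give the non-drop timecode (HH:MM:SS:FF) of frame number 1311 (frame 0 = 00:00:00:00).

1311 ÷ 24 = 54 full seconds, remainder 15 frames.
54 s = 0 h 0 min 54 s.
Timecode: 00:00:54:15.

00:00:54:15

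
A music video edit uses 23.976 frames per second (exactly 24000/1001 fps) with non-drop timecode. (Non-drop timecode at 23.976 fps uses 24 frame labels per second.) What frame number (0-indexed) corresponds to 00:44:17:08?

63776

Total seconds to the label: (0 × 3600 + 44 × 60 + 17) = 2657.
Frame index = 2657 × 24 + 8 = 63776.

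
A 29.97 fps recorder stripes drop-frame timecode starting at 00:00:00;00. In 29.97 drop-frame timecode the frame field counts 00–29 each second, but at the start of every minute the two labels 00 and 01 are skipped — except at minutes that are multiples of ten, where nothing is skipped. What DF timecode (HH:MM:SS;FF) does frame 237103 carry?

02:11:51;09

Ten DF minutes hold 17982 frames, so frame 237103 lies in block 13 (frames 233766–251747) with 3337 frames into that block.
The block's first minute is 1800 frames and the rest 1798 each; 3337 frames reaches minute 1, so 13 × 18 + 1 × 2 = 236 labels have been skipped so far.
Adding those back, label number 237103 + 236 = 237339 at 30 labels/s is 7911 s + 9 f = 2 h 11 min 51 s frame 9, i.e. 02:11:51;09.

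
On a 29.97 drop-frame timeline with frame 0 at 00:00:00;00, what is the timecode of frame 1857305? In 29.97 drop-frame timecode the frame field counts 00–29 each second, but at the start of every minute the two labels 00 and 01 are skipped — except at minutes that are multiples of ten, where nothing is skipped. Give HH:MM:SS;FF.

Each 10-minute DF block holds 10 × 60 × 30 − 9 × 2 = 17982 frames. 1857305 ÷ 17982 → 103 full blocks, remainder 5159.
Within the partial block the first minute is 1800 frames and each further minute 1798, so 2 further minute boundaries passed. Total skipped labels = 18 × 103 + 2 × 2 = 1858.
Non-drop label index = 1857305 + 1858 = 1859163; at 30 labels/s that is 17:12:52:03, i.e. DF 17:12:52;03.

17:12:52;03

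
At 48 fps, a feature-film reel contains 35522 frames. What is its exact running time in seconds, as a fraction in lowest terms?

Running time = 35522 ÷ (48) = 35522 × 1/48 = 17761/24 s.

17761/24 seconds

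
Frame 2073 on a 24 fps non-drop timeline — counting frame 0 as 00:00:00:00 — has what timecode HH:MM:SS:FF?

2073 ÷ 24 = 86 full seconds, remainder 9 frames.
86 s = 0 h 1 min 26 s.
Timecode: 00:01:26:09.

00:01:26:09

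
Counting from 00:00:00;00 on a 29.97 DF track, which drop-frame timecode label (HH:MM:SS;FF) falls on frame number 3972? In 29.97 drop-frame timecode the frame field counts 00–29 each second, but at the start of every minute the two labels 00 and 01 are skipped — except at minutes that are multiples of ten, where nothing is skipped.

00:02:12;16

Each 10-minute DF block holds 10 × 60 × 30 − 9 × 2 = 17982 frames. 3972 ÷ 17982 → 0 full blocks, remainder 3972.
Within the partial block the first minute is 1800 frames and each further minute 1798, so 2 further minute boundaries passed. Total skipped labels = 18 × 0 + 2 × 2 = 4.
Non-drop label index = 3972 + 4 = 3976; at 30 labels/s that is 00:02:12:16, i.e. DF 00:02:12;16.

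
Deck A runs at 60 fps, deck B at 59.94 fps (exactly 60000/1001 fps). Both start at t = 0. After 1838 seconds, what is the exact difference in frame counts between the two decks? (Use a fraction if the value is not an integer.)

110280/1001 frames

A emits 60 × 1838 = 110280 frames; B emits 60000/1001 × 1838 = 110280000/1001.
Difference = 110280/1001 frames (≈ 110.1698); B is behind A.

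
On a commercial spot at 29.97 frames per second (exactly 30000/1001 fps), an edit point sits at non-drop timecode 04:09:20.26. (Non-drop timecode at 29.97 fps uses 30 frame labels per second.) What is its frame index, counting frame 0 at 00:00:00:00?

448826

Total seconds to the label: (4 × 3600 + 9 × 60 + 20) = 14960.
Frame index = 14960 × 30 + 26 = 448826.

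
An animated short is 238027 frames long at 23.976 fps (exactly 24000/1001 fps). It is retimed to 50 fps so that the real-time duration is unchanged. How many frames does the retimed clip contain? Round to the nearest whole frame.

496385 frames

Frames at target rate = 238027 × (50) / (24000/1001) = 238265027/480 ≈ 496385.473.
Nearest whole frame: 496385.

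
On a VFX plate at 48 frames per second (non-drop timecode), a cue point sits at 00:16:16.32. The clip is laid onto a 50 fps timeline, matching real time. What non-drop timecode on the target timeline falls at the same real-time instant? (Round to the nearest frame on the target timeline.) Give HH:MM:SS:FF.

00:16:16:33

Source frame index: (0×3600 + 16×60 + 16) × 48 + 32 = 46880.
Real time: 46880 / (48) = 2930/3 s.
Target frame: (2930/3) × (50) = 146500/3 ≈ 48833.333 → 48833.
At 50 labels/s: frame 48833 → 00:16:16:33.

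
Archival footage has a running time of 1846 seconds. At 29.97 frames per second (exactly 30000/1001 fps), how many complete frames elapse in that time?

Frames = 1846 × 30000/1001 = 4260000/77 ≈ 55324.6753.
Complete frames: 55324.

55324 frames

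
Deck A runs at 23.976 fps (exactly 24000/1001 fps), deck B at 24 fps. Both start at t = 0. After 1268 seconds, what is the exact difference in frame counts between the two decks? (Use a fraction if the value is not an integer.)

30432/1001 frames

A emits 24000/1001 × 1268 = 30432000/1001 frames; B emits 24 × 1268 = 30432.
Difference = 30432/1001 frames (≈ 30.4016); B is ahead of A.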